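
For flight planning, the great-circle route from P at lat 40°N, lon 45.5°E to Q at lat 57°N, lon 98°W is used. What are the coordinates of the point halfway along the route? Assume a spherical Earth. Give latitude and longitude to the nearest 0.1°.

≈ lat 72.7°N, lon 0.9°E

Write both endpoints as unit vectors p₁, p₂ with components (cos φ cos λ, cos φ sin λ, sin φ).
The central angle between the endpoints is δ = arccos(p₁·p₂) ≈ 1.366 rad (78.2°).
Interpolate at f = 1/2 with slerp weights a = sin((1−f)δ)/sin δ ≈ 0.645, b = sin(fδ)/sin δ ≈ 0.645.
p = a·p₁ + b·p₂ ≈ (0.297, 0.005, 0.955); φ = arcsin(p_z) ≈ 72.71°, λ = atan2(p_y, p_x) ≈ 0.88°.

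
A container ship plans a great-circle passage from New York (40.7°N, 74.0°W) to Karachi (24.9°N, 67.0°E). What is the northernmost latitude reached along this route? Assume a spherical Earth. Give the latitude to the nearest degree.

≈ 63°N

The great circle lies in the plane with unit normal n̂ = (p₁ × p₂)/|p₁ × p₂|.
Here n̂_z ≈ +0.448; the vertex latitude is φ_max = arccos|n̂_z| ≈ 63.4°.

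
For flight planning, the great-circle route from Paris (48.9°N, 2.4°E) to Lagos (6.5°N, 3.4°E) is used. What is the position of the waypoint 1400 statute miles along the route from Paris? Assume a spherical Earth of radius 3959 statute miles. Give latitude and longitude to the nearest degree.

≈ 29°N, 3°E

Convert each endpoint to a unit vector on the sphere (x = cos φ cos λ, y = cos φ sin λ, z = sin φ).
The central angle between the endpoints is δ = arccos(p₁·p₂) ≈ 0.740 rad (42.4°). The total great-circle distance is δ·R ≈ 0.740 × 3959 ≈ 2930 mi, so the target fraction is f = 1400/2930 ≈ 0.478.
Interpolate at f ≈ 0.478 with slerp weights a = sin((1−f)δ)/sin δ ≈ 0.559, b = sin(fδ)/sin δ ≈ 0.513.
p = a·p₁ + b·p₂ ≈ (0.876, 0.046, 0.479); φ = arcsin(p_z) ≈ 28.64°, λ = atan2(p_y, p_x) ≈ 2.98°.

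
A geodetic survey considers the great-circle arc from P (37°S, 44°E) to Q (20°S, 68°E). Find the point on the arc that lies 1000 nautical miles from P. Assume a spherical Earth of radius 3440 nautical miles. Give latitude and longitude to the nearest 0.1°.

From cos δ = sin φ₁ sin φ₂ + cos φ₁ cos φ₂ cos Δλ, the central angle is δ ≈ 0.470 rad (26.9°). The total great-circle distance is δ·R ≈ 0.470 × 3440 ≈ 1618 nmi, so the target fraction is f = 1000/1618 ≈ 0.618.
Interpolate at f ≈ 0.618 with slerp weights a = sin((1−f)δ)/sin δ ≈ 0.394, b = sin(fδ)/sin δ ≈ 0.632.
p = a·p₁ + b·p₂ ≈ (0.449, 0.770, -0.454); φ = arcsin(p_z) ≈ -26.97°, λ = atan2(p_y, p_x) ≈ 59.74°.

≈ (27.0°S, 59.7°E)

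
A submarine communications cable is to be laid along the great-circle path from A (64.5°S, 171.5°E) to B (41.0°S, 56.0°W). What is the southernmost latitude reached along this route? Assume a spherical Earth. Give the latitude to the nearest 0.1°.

The great circle lies in the plane with unit normal n̂ = (p₁ × p₂)/|p₁ × p₂|.
Here n̂_z ≈ +0.258; the vertex latitude is φ_max = arccos|n̂_z| ≈ 75.0°.
Check via Clairaut: cos φ_max = |cos φ₁| · sin C = cos(64.5°)·sin(143.2°) ≈ 0.258, again giving ≈ 75.0°.

≈ 75.0°S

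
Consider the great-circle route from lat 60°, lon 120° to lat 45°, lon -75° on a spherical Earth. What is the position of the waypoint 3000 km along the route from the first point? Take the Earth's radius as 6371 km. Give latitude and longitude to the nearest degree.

≈ lat 84°, lon 175°

Write both endpoints as unit vectors p₁, p₂ with components (cos φ cos λ, cos φ sin λ, sin φ).
The central angle between the endpoints is δ = arccos(p₁·p₂) ≈ 1.297 rad (74.3°). The total great-circle distance is δ·R ≈ 1.297 × 6371 ≈ 8260 km, so the target fraction is f = 3000/8260 ≈ 0.363.
Interpolate at f ≈ 0.363 with slerp weights a = sin((1−f)δ)/sin δ ≈ 0.764, b = sin(fδ)/sin δ ≈ 0.471.
p = a·p₁ + b·p₂ ≈ (-0.105, 0.009, 0.994); φ = arcsin(p_z) ≈ 83.97°, λ = atan2(p_y, p_x) ≈ 175.24°.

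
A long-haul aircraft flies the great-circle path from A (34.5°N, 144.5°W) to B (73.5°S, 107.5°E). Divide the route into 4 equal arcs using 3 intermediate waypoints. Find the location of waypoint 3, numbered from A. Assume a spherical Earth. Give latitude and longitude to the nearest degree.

From cos δ = sin φ₁ sin φ₂ + cos φ₁ cos φ₂ cos Δλ, the central angle is δ ≈ 2.234 rad (128.0°).
Interpolate at f = 3/4 with slerp weights a = sin((1−f)δ)/sin δ ≈ 0.672, b = sin(fδ)/sin δ ≈ 1.262.
p = a·p₁ + b·p₂ ≈ (-0.559, 0.020, -0.829); φ = arcsin(p_z) ≈ -56.00°, λ = atan2(p_y, p_x) ≈ 177.94°.

≈ (56°S, 178°E)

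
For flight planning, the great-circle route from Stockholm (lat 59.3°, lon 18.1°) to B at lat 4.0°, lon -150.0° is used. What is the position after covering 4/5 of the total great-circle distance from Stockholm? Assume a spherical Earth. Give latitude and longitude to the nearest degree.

Write both endpoints as unit vectors p₁, p₂ with components (cos φ cos λ, cos φ sin λ, sin φ).
The central angle between the endpoints is δ = arccos(p₁·p₂) ≈ 2.025 rad (116.0°).
Interpolate at f = 4/5 with slerp weights a = sin((1−f)δ)/sin δ ≈ 0.438, b = sin(fδ)/sin δ ≈ 1.111.
p = a·p₁ + b·p₂ ≈ (-0.747, -0.485, 0.454); φ = arcsin(p_z) ≈ 27.03°, λ = atan2(p_y, p_x) ≈ -147.03°.

≈ lat 27°, lon -147°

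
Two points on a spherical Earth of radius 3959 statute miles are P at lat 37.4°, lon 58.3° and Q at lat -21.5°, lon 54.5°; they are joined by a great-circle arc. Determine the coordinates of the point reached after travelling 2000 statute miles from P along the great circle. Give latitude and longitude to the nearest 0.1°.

From cos δ = sin φ₁ sin φ₂ + cos φ₁ cos φ₂ cos Δλ, the central angle is δ ≈ 1.030 rad (59.0°). The total great-circle distance is δ·R ≈ 1.030 × 3959 ≈ 4077 mi, so the target fraction is f = 2000/4077 ≈ 0.491.
Interpolate at f ≈ 0.491 with slerp weights a = sin((1−f)δ)/sin δ ≈ 0.584, b = sin(fδ)/sin δ ≈ 0.565.
p = a·p₁ + b·p₂ ≈ (0.549, 0.823, 0.148); φ = arcsin(p_z) ≈ 8.51°, λ = atan2(p_y, p_x) ≈ 56.28°.

≈ lat 8.5°, lon 56.3°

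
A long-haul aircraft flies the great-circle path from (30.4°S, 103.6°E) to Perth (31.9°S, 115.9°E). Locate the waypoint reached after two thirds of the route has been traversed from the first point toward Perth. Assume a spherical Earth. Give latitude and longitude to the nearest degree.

Write both endpoints as unit vectors p₁, p₂ with components (cos φ cos λ, cos φ sin λ, sin φ).
The central angle between the endpoints is δ = arccos(p₁·p₂) ≈ 0.185 rad (10.6°).
Interpolate at f = 2/3 with slerp weights a = sin((1−f)δ)/sin δ ≈ 0.335, b = sin(fδ)/sin δ ≈ 0.669.
p = a·p₁ + b·p₂ ≈ (-0.316, 0.792, -0.523); φ = arcsin(p_z) ≈ -31.53°, λ = atan2(p_y, p_x) ≈ 111.76°.

≈ (32°S, 112°E)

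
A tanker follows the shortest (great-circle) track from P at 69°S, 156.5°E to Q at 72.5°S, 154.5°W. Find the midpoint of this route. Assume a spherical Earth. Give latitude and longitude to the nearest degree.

≈ 72°S, 179°E

Convert each endpoint to a unit vector on the sphere (x = cos φ cos λ, y = cos φ sin λ, z = sin φ).
The central angle between the endpoints is δ = arccos(p₁·p₂) ≈ 0.280 rad (16.0°).
Interpolate at f = 1/2 with slerp weights a = sin((1−f)δ)/sin δ ≈ 0.505, b = sin(fδ)/sin δ ≈ 0.505.
p = a·p₁ + b·p₂ ≈ (-0.303, 0.007, -0.953); φ = arcsin(p_z) ≈ -72.36°, λ = atan2(p_y, p_x) ≈ 178.72°.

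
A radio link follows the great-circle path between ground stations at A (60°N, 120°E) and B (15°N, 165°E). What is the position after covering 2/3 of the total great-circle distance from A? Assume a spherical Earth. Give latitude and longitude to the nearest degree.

≈ (32°N, 156°E)

Write both endpoints as unit vectors p₁, p₂ with components (cos φ cos λ, cos φ sin λ, sin φ).
The central angle between the endpoints is δ = arccos(p₁·p₂) ≈ 0.970 rad (55.6°).
Interpolate at f = 2/3 with slerp weights a = sin((1−f)δ)/sin δ ≈ 0.385, b = sin(fδ)/sin δ ≈ 0.730.
p = a·p₁ + b·p₂ ≈ (-0.778, 0.349, 0.523); φ = arcsin(p_z) ≈ 31.50°, λ = atan2(p_y, p_x) ≈ 155.81°.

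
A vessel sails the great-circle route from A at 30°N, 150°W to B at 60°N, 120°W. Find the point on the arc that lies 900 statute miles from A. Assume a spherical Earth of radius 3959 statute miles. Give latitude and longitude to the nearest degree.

Write both endpoints as unit vectors p₁, p₂ with components (cos φ cos λ, cos φ sin λ, sin φ).
The central angle between the endpoints is δ = arccos(p₁·p₂) ≈ 0.630 rad (36.1°). The total great-circle distance is δ·R ≈ 0.630 × 3959 ≈ 2494 mi, so the target fraction is f = 900/2494 ≈ 0.361.
Interpolate at f ≈ 0.361 with slerp weights a = sin((1−f)δ)/sin δ ≈ 0.665, b = sin(fδ)/sin δ ≈ 0.383.
p = a·p₁ + b·p₂ ≈ (-0.595, -0.454, 0.664); φ = arcsin(p_z) ≈ 41.60°, λ = atan2(p_y, p_x) ≈ -142.65°.

≈ 42°N, 143°W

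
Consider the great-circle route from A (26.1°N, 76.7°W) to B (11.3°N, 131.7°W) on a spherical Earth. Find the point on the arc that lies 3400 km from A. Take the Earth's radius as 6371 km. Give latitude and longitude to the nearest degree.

≈ (20°N, 109°W)

From cos δ = sin φ₁ sin φ₂ + cos φ₁ cos φ₂ cos Δλ, the central angle is δ ≈ 0.938 rad (53.8°). The total great-circle distance is δ·R ≈ 0.938 × 6371 ≈ 5977 km, so the target fraction is f = 3400/5977 ≈ 0.569.
Interpolate at f ≈ 0.569 with slerp weights a = sin((1−f)δ)/sin δ ≈ 0.488, b = sin(fδ)/sin δ ≈ 0.631.
p = a·p₁ + b·p₂ ≈ (-0.311, -0.888, 0.338); φ = arcsin(p_z) ≈ 19.77°, λ = atan2(p_y, p_x) ≈ -109.28°.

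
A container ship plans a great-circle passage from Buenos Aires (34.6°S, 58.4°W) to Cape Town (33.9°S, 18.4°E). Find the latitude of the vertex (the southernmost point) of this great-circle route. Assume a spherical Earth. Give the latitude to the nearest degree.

The great circle lies in the plane with unit normal n̂ = (p₁ × p₂)/|p₁ × p₂|.
Here n̂_z ≈ +0.755; the vertex latitude is φ_max = arccos|n̂_z| ≈ 41.0°.
Check via Clairaut: cos φ_max = |cos φ₁| · sin C = cos(34.6°)·sin(113.5°) ≈ 0.755, again giving ≈ 41.0°.

≈ 41°S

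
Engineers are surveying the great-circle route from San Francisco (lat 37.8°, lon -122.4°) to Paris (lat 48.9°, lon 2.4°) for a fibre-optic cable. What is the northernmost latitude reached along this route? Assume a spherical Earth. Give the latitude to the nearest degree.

The great circle lies in the plane with unit normal n̂ = (p₁ × p₂)/|p₁ × p₂|.
Here n̂_z ≈ +0.432; the vertex latitude is φ_max = arccos|n̂_z| ≈ 64.4°.
Check via Clairaut: cos φ_max = |cos φ₁| · sin C = cos(37.8°)·sin(33.2°) ≈ 0.432, again giving ≈ 64.4°.

≈ 64°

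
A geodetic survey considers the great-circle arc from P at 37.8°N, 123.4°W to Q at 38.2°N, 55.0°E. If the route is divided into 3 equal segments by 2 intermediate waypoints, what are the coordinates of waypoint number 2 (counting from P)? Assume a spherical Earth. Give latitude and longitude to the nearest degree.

Write both endpoints as unit vectors p₁, p₂ with components (cos φ cos λ, cos φ sin λ, sin φ).
The central angle between the endpoints is δ = arccos(p₁·p₂) ≈ 1.815 rad (104.0°).
Interpolate at f = 2/3 with slerp weights a = sin((1−f)δ)/sin δ ≈ 0.586, b = sin(fδ)/sin δ ≈ 0.964.
p = a·p₁ + b·p₂ ≈ (0.180, 0.234, 0.955); φ = arcsin(p_z) ≈ 72.84°, λ = atan2(p_y, p_x) ≈ 52.49°.

≈ 73°N, 52°E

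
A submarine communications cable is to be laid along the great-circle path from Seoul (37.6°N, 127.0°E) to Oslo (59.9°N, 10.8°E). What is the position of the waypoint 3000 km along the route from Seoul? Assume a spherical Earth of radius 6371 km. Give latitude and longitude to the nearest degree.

≈ (59°N, 102°E)

The haversine formula gives a central angle δ ≈ 1.211 rad (69.4°) between the endpoints. The total great-circle distance is δ·R ≈ 1.211 × 6371 ≈ 7713 km, so the target fraction is f = 3000/7713 ≈ 0.389.
Interpolate at f ≈ 0.389 with slerp weights a = sin((1−f)δ)/sin δ ≈ 0.720, b = sin(fδ)/sin δ ≈ 0.485.
p = a·p₁ + b·p₂ ≈ (-0.105, 0.501, 0.859); φ = arcsin(p_z) ≈ 59.19°, λ = atan2(p_y, p_x) ≈ 101.79°.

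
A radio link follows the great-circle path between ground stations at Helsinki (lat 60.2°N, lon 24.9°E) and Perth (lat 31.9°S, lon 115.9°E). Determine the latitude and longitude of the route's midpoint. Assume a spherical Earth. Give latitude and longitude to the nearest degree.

Write both endpoints as unit vectors p₁, p₂ with components (cos φ cos λ, cos φ sin λ, sin φ).
The central angle between the endpoints is δ = arccos(p₁·p₂) ≈ 2.055 rad (117.8°).
Interpolate at f = 1/2 with slerp weights a = sin((1−f)δ)/sin δ ≈ 0.968, b = sin(fδ)/sin δ ≈ 0.968.
p = a·p₁ + b·p₂ ≈ (0.077, 0.941, 0.328); φ = arcsin(p_z) ≈ 19.17°, λ = atan2(p_y, p_x) ≈ 85.30°.

≈ lat 19°N, lon 85°E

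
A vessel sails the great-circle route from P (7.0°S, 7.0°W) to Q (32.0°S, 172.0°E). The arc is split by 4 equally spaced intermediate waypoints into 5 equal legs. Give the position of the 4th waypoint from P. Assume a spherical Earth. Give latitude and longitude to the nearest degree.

Convert each endpoint to a unit vector on the sphere (x = cos φ cos λ, y = cos φ sin λ, z = sin φ).
The central angle between the endpoints is δ = arccos(p₁·p₂) ≈ 2.461 rad (141.0°).
Interpolate at f = 4/5 with slerp weights a = sin((1−f)δ)/sin δ ≈ 0.751, b = sin(fδ)/sin δ ≈ 1.465.
p = a·p₁ + b·p₂ ≈ (-0.490, 0.082, -0.868); φ = arcsin(p_z) ≈ -60.18°, λ = atan2(p_y, p_x) ≈ 170.50°.

≈ (60°S, 171°E)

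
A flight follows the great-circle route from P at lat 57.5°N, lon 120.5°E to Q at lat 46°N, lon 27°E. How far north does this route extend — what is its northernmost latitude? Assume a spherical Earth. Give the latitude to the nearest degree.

The great circle lies in the plane with unit normal n̂ = (p₁ × p₂)/|p₁ × p₂|.
Here n̂_z ≈ -0.459; the vertex latitude is φ_max = arccos|n̂_z| ≈ 62.7°.
Check via Clairaut: cos φ_max = |cos φ₁| · sin C = cos(57.5°)·sin(58.7°) ≈ 0.459, again giving ≈ 62.7°.

≈ 63°N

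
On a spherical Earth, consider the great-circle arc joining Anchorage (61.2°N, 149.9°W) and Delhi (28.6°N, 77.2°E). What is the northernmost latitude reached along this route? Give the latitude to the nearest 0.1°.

The great circle lies in the plane with unit normal n̂ = (p₁ × p₂)/|p₁ × p₂|.
Here n̂_z ≈ -0.313; the vertex latitude is φ_max = arccos|n̂_z| ≈ 71.8°.

≈ 71.8°N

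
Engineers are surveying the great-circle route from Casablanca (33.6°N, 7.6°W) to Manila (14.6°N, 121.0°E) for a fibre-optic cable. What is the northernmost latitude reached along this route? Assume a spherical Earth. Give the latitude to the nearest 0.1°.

≈ 47.5°N

The great circle lies in the plane with unit normal n̂ = (p₁ × p₂)/|p₁ × p₂|.
Here n̂_z ≈ +0.676; the vertex latitude is φ_max = arccos|n̂_z| ≈ 47.5°.
Check via Clairaut: cos φ_max = |cos φ₁| · sin C = cos(33.6°)·sin(54.3°) ≈ 0.676, again giving ≈ 47.5°.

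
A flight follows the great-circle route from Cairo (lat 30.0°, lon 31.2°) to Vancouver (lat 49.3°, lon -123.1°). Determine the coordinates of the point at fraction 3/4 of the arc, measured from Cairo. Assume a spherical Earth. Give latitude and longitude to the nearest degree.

Convert each endpoint to a unit vector on the sphere (x = cos φ cos λ, y = cos φ sin λ, z = sin φ).
The central angle between the endpoints is δ = arccos(p₁·p₂) ≈ 1.701 rad (97.5°).
Interpolate at f = 3/4 with slerp weights a = sin((1−f)δ)/sin δ ≈ 0.416, b = sin(fδ)/sin δ ≈ 0.965.
p = a·p₁ + b·p₂ ≈ (-0.035, -0.340, 0.940); φ = arcsin(p_z) ≈ 69.98°, λ = atan2(p_y, p_x) ≈ -95.94°.

≈ lat 70°, lon -96°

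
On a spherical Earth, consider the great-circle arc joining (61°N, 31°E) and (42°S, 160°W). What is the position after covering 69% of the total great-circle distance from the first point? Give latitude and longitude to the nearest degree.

Convert each endpoint to a unit vector on the sphere (x = cos φ cos λ, y = cos φ sin λ, z = sin φ).
The central angle between the endpoints is δ = arccos(p₁·p₂) ≈ 2.790 rad (159.9°).
Interpolate at f = 0.69 with slerp weights a = sin((1−f)δ)/sin δ ≈ 2.211, b = sin(fδ)/sin δ ≈ 2.725.
p = a·p₁ + b·p₂ ≈ (-0.984, -0.140, 0.111); φ = arcsin(p_z) ≈ 6.36°, λ = atan2(p_y, p_x) ≈ -171.88°.

≈ (6°N, 172°W)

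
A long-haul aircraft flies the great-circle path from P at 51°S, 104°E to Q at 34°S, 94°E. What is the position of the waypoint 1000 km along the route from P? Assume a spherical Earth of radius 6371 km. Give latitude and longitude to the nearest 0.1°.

≈ 42.8°S, 98.4°E

Convert each endpoint to a unit vector on the sphere (x = cos φ cos λ, y = cos φ sin λ, z = sin φ).
The central angle between the endpoints is δ = arccos(p₁·p₂) ≈ 0.323 rad (18.5°). The total great-circle distance is δ·R ≈ 0.323 × 6371 ≈ 2056 km, so the target fraction is f = 1000/2056 ≈ 0.486.
Interpolate at f ≈ 0.486 with slerp weights a = sin((1−f)δ)/sin δ ≈ 0.520, b = sin(fδ)/sin δ ≈ 0.493.
p = a·p₁ + b·p₂ ≈ (-0.108, 0.725, -0.680); φ = arcsin(p_z) ≈ -42.84°, λ = atan2(p_y, p_x) ≈ 98.45°.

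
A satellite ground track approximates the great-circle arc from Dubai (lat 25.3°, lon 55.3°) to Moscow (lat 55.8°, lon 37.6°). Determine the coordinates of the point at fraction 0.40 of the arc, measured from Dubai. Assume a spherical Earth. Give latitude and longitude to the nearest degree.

≈ lat 38°, lon 50°

The haversine formula gives a central angle δ ≈ 0.578 rad (33.1°) between the endpoints.
Interpolate at f = 0.40 with slerp weights a = sin((1−f)δ)/sin δ ≈ 0.622, b = sin(fδ)/sin δ ≈ 0.419.
p = a·p₁ + b·p₂ ≈ (0.507, 0.606, 0.613); φ = arcsin(p_z) ≈ 37.79°, λ = atan2(p_y, p_x) ≈ 50.10°.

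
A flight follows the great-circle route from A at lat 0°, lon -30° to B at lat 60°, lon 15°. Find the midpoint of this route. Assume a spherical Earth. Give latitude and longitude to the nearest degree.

≈ lat 32°, lon -15°

The haversine formula gives a central angle δ ≈ 1.209 rad (69.3°) between the endpoints.
Interpolate at f = 1/2 with slerp weights a = sin((1−f)δ)/sin δ ≈ 0.608, b = sin(fδ)/sin δ ≈ 0.608.
p = a·p₁ + b·p₂ ≈ (0.820, -0.225, 0.526); φ = arcsin(p_z) ≈ 31.76°, λ = atan2(p_y, p_x) ≈ -15.36°.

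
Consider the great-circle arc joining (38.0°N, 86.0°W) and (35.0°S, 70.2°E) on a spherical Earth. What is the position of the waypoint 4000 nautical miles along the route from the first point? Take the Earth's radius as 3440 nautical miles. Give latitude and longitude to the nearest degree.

Convert each endpoint to a unit vector on the sphere (x = cos φ cos λ, y = cos φ sin λ, z = sin φ).
The central angle between the endpoints is δ = arccos(p₁·p₂) ≈ 2.805 rad (160.7°). The total great-circle distance is δ·R ≈ 2.805 × 3440 ≈ 9648 nmi, so the target fraction is f = 4000/9648 ≈ 0.415.
Interpolate at f ≈ 0.415 with slerp weights a = sin((1−f)δ)/sin δ ≈ 3.016, b = sin(fδ)/sin δ ≈ 2.776.
p = a·p₁ + b·p₂ ≈ (0.936, -0.232, 0.265); φ = arcsin(p_z) ≈ 15.36°, λ = atan2(p_y, p_x) ≈ -13.91°.

≈ (15°N, 14°W)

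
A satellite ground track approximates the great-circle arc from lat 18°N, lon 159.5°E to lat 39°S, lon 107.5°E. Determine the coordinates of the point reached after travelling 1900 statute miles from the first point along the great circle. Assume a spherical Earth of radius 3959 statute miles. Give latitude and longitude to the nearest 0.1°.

Convert each endpoint to a unit vector on the sphere (x = cos φ cos λ, y = cos φ sin λ, z = sin φ).
The central angle between the endpoints is δ = arccos(p₁·p₂) ≈ 1.307 rad (74.9°). The total great-circle distance is δ·R ≈ 1.307 × 3959 ≈ 5175 mi, so the target fraction is f = 1900/5175 ≈ 0.367.
Interpolate at f ≈ 0.367 with slerp weights a = sin((1−f)δ)/sin δ ≈ 0.762, b = sin(fδ)/sin δ ≈ 0.478.
p = a·p₁ + b·p₂ ≈ (-0.791, 0.608, -0.065); φ = arcsin(p_z) ≈ -3.75°, λ = atan2(p_y, p_x) ≈ 142.43°.

≈ lat 3.7°S, lon 142.4°E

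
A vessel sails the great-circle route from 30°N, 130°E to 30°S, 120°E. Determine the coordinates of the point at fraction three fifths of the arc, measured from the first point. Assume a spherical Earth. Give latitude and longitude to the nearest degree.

The haversine formula gives a central angle δ ≈ 1.060 rad (60.8°) between the endpoints.
Interpolate at f = 3/5 with slerp weights a = sin((1−f)δ)/sin δ ≈ 0.472, b = sin(fδ)/sin δ ≈ 0.681.
p = a·p₁ + b·p₂ ≈ (-0.557, 0.824, -0.105); φ = arcsin(p_z) ≈ -6.01°, λ = atan2(p_y, p_x) ≈ 124.09°.

≈ 6°S, 124°E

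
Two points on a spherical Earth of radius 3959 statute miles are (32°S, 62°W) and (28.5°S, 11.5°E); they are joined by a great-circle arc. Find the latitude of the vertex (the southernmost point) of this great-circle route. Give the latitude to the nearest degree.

≈ 36°S

The great circle lies in the plane with unit normal n̂ = (p₁ × p₂)/|p₁ × p₂|.
Here n̂_z ≈ +0.807; the vertex latitude is φ_max = arccos|n̂_z| ≈ 36.2°.
Check via Clairaut: cos φ_max = |cos φ₁| · sin C = cos(32.0°)·sin(107.9°) ≈ 0.807, again giving ≈ 36.2°.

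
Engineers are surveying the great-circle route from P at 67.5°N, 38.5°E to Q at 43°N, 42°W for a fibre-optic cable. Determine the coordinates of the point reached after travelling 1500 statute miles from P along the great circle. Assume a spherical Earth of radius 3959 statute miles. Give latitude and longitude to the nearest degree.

Write both endpoints as unit vectors p₁, p₂ with components (cos φ cos λ, cos φ sin λ, sin φ).
The central angle between the endpoints is δ = arccos(p₁·p₂) ≈ 0.828 rad (47.4°). The total great-circle distance is δ·R ≈ 0.828 × 3959 ≈ 3278 mi, so the target fraction is f = 1500/3278 ≈ 0.458.
Interpolate at f ≈ 0.458 with slerp weights a = sin((1−f)δ)/sin δ ≈ 0.590, b = sin(fδ)/sin δ ≈ 0.502.
p = a·p₁ + b·p₂ ≈ (0.449, -0.105, 0.887); φ = arcsin(p_z) ≈ 62.51°, λ = atan2(p_y, p_x) ≈ -13.18°.

≈ 63°N, 13°W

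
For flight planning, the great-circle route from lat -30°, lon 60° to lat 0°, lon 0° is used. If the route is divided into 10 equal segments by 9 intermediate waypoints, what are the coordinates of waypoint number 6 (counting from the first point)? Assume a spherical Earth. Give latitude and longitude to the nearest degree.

≈ lat -14°, lon 22°

Convert each endpoint to a unit vector on the sphere (x = cos φ cos λ, y = cos φ sin λ, z = sin φ).
The central angle between the endpoints is δ = arccos(p₁·p₂) ≈ 1.123 rad (64.3°).
Interpolate at f = 6/10 with slerp weights a = sin((1−f)δ)/sin δ ≈ 0.482, b = sin(fδ)/sin δ ≈ 0.692.
p = a·p₁ + b·p₂ ≈ (0.901, 0.361, -0.241); φ = arcsin(p_z) ≈ -13.94°, λ = atan2(p_y, p_x) ≈ 21.86°.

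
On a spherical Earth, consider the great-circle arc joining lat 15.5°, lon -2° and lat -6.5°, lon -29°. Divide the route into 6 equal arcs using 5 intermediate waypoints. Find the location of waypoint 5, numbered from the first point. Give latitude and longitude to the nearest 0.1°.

Write both endpoints as unit vectors p₁, p₂ with components (cos φ cos λ, cos φ sin λ, sin φ).
The central angle between the endpoints is δ = arccos(p₁·p₂) ≈ 0.604 rad (34.6°).
Interpolate at f = 5/6 with slerp weights a = sin((1−f)δ)/sin δ ≈ 0.177, b = sin(fδ)/sin δ ≈ 0.849.
p = a·p₁ + b·p₂ ≈ (0.908, -0.415, -0.049); φ = arcsin(p_z) ≈ -2.80°, λ = atan2(p_y, p_x) ≈ -24.55°.

≈ lat -2.8°, lon -24.6°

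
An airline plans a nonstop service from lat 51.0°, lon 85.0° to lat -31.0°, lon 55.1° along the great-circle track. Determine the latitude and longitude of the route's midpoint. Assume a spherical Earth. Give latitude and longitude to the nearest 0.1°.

≈ lat 10.3°, lon 67.7°

Convert each endpoint to a unit vector on the sphere (x = cos φ cos λ, y = cos φ sin λ, z = sin φ).
The central angle between the endpoints is δ = arccos(p₁·p₂) ≈ 1.503 rad (86.1°).
Interpolate at f = 1/2 with slerp weights a = sin((1−f)δ)/sin δ ≈ 0.684, b = sin(fδ)/sin δ ≈ 0.684.
p = a·p₁ + b·p₂ ≈ (0.373, 0.910, 0.179); φ = arcsin(p_z) ≈ 10.33°, λ = atan2(p_y, p_x) ≈ 67.71°.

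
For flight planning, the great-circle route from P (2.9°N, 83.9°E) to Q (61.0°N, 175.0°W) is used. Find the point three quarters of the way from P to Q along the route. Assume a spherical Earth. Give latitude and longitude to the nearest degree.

Write both endpoints as unit vectors p₁, p₂ with components (cos φ cos λ, cos φ sin λ, sin φ).
The central angle between the endpoints is δ = arccos(p₁·p₂) ≈ 1.620 rad (92.8°).
Interpolate at f = 3/4 with slerp weights a = sin((1−f)δ)/sin δ ≈ 0.394, b = sin(fδ)/sin δ ≈ 0.938.
p = a·p₁ + b·p₂ ≈ (-0.411, 0.352, 0.841); φ = arcsin(p_z) ≈ 57.22°, λ = atan2(p_y, p_x) ≈ 139.44°.

≈ (57°N, 139°E)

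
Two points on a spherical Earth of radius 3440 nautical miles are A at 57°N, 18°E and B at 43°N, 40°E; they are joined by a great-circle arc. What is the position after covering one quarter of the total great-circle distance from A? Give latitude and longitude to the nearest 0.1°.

≈ 53.9°N, 24.8°E

Write both endpoints as unit vectors p₁, p₂ with components (cos φ cos λ, cos φ sin λ, sin φ).
The central angle between the endpoints is δ = arccos(p₁·p₂) ≈ 0.344 rad (19.7°).
Interpolate at f = 1/4 with slerp weights a = sin((1−f)δ)/sin δ ≈ 0.757, b = sin(fδ)/sin δ ≈ 0.255.
p = a·p₁ + b·p₂ ≈ (0.535, 0.247, 0.808); φ = arcsin(p_z) ≈ 53.92°, λ = atan2(p_y, p_x) ≈ 24.80°.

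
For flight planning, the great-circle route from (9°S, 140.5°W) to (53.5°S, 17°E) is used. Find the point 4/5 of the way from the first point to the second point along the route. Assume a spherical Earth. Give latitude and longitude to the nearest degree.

Convert each endpoint to a unit vector on the sphere (x = cos φ cos λ, y = cos φ sin λ, z = sin φ).
The central angle between the endpoints is δ = arccos(p₁·p₂) ≈ 2.001 rad (114.6°).
Interpolate at f = 4/5 with slerp weights a = sin((1−f)δ)/sin δ ≈ 0.429, b = sin(fδ)/sin δ ≈ 1.100.
p = a·p₁ + b·p₂ ≈ (0.299, -0.078, -0.951); φ = arcsin(p_z) ≈ -72.01°, λ = atan2(p_y, p_x) ≈ -14.63°.

≈ (72°S, 15°W)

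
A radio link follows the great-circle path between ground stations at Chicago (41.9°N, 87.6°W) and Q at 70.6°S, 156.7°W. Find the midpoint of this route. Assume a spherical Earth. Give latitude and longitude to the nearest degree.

≈ 17°S, 107°W

From cos δ = sin φ₁ sin φ₂ + cos φ₁ cos φ₂ cos Δλ, the central angle is δ ≈ 2.143 rad (122.8°).
Interpolate at f = 1/2 with slerp weights a = sin((1−f)δ)/sin δ ≈ 1.045, b = sin(fδ)/sin δ ≈ 1.045.
p = a·p₁ + b·p₂ ≈ (-0.286, -0.914, -0.288); φ = arcsin(p_z) ≈ -16.72°, λ = atan2(p_y, p_x) ≈ -107.38°.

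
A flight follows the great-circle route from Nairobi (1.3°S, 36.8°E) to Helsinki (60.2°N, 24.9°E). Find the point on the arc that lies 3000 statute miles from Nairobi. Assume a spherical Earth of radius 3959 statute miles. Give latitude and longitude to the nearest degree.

Write both endpoints as unit vectors p₁, p₂ with components (cos φ cos λ, cos φ sin λ, sin φ).
The central angle between the endpoints is δ = arccos(p₁·p₂) ≈ 1.085 rad (62.2°). The total great-circle distance is δ·R ≈ 1.085 × 3959 ≈ 4297 mi, so the target fraction is f = 3000/4297 ≈ 0.698.
Interpolate at f ≈ 0.698 with slerp weights a = sin((1−f)δ)/sin δ ≈ 0.364, b = sin(fδ)/sin δ ≈ 0.777.
p = a·p₁ + b·p₂ ≈ (0.642, 0.381, 0.666); φ = arcsin(p_z) ≈ 41.76°, λ = atan2(p_y, p_x) ≈ 30.67°.

≈ 42°N, 31°E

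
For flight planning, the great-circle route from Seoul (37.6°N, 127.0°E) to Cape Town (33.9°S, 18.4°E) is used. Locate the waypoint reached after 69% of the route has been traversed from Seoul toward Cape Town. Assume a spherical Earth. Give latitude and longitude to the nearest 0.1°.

Write both endpoints as unit vectors p₁, p₂ with components (cos φ cos λ, cos φ sin λ, sin φ).
The central angle between the endpoints is δ = arccos(p₁·p₂) ≈ 2.153 rad (123.4°).
Interpolate at f = 0.69 with slerp weights a = sin((1−f)δ)/sin δ ≈ 0.741, b = sin(fδ)/sin δ ≈ 1.193.
p = a·p₁ + b·p₂ ≈ (0.586, 0.782, -0.213); φ = arcsin(p_z) ≈ -12.31°, λ = atan2(p_y, p_x) ≈ 53.13°.

≈ (12.3°S, 53.1°E)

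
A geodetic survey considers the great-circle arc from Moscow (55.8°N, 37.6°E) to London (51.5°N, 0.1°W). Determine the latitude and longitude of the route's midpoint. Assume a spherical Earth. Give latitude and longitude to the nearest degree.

≈ 55°N, 18°E

Write both endpoints as unit vectors p₁, p₂ with components (cos φ cos λ, cos φ sin λ, sin φ).
The central angle between the endpoints is δ = arccos(p₁·p₂) ≈ 0.392 rad (22.5°).
Interpolate at f = 1/2 with slerp weights a = sin((1−f)δ)/sin δ ≈ 0.510, b = sin(fδ)/sin δ ≈ 0.510.
p = a·p₁ + b·p₂ ≈ (0.544, 0.174, 0.821); φ = arcsin(p_z) ≈ 55.14°, λ = atan2(p_y, p_x) ≈ 17.75°.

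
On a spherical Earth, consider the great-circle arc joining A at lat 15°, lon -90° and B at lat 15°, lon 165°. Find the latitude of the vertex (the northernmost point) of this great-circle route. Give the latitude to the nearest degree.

The great circle lies in the plane with unit normal n̂ = (p₁ × p₂)/|p₁ × p₂|.
Here n̂_z ≈ -0.915; the vertex latitude is φ_max = arccos|n̂_z| ≈ 23.8°.

≈ 24°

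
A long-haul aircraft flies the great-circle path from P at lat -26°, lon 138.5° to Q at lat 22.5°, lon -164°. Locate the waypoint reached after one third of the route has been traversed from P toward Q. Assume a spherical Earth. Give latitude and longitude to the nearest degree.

≈ lat -10°, lon 159°

From cos δ = sin φ₁ sin φ₂ + cos φ₁ cos φ₂ cos Δλ, the central angle is δ ≈ 1.289 rad (73.8°).
Interpolate at f = 1/3 with slerp weights a = sin((1−f)δ)/sin δ ≈ 0.788, b = sin(fδ)/sin δ ≈ 0.434.
p = a·p₁ + b·p₂ ≈ (-0.916, 0.359, -0.180); φ = arcsin(p_z) ≈ -10.35°, λ = atan2(p_y, p_x) ≈ 158.59°.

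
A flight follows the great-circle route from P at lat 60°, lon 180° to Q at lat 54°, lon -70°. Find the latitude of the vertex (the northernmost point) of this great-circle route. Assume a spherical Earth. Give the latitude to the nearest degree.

≈ 70°

The great circle lies in the plane with unit normal n̂ = (p₁ × p₂)/|p₁ × p₂|.
Here n̂_z ≈ +0.345; the vertex latitude is φ_max = arccos|n̂_z| ≈ 69.8°.
Check via Clairaut: cos φ_max = |cos φ₁| · sin C = cos(60.0°)·sin(43.7°) ≈ 0.345, again giving ≈ 69.8°.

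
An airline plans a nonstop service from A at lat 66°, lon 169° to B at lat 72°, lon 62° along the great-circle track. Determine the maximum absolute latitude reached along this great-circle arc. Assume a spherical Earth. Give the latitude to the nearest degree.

The great circle lies in the plane with unit normal n̂ = (p₁ × p₂)/|p₁ × p₂|.
Here n̂_z ≈ -0.217; the vertex latitude is φ_max = arccos|n̂_z| ≈ 77.5°.
Check via Clairaut: cos φ_max = |cos φ₁| · sin C = cos(66.0°)·sin(32.2°) ≈ 0.217, again giving ≈ 77.5°.

≈ 77°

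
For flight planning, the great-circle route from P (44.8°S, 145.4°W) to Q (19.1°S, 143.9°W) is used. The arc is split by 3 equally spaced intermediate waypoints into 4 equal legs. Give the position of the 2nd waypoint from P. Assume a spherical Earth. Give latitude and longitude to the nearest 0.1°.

Convert each endpoint to a unit vector on the sphere (x = cos φ cos λ, y = cos φ sin λ, z = sin φ).
The central angle between the endpoints is δ = arccos(p₁·p₂) ≈ 0.449 rad (25.7°).
Interpolate at f = 2/4 with slerp weights a = sin((1−f)δ)/sin δ ≈ 0.513, b = sin(fδ)/sin δ ≈ 0.513.
p = a·p₁ + b·p₂ ≈ (-0.691, -0.492, -0.529); φ = arcsin(p_z) ≈ -31.95°, λ = atan2(p_y, p_x) ≈ -144.54°.

≈ (32.0°S, 144.5°W)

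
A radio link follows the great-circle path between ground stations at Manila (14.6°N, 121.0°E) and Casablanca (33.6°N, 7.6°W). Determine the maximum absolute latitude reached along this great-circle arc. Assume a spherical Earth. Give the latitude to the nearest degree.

≈ 47°N

The great circle lies in the plane with unit normal n̂ = (p₁ × p₂)/|p₁ × p₂|.
Here n̂_z ≈ -0.676; the vertex latitude is φ_max = arccos|n̂_z| ≈ 47.5°.
Check via Clairaut: cos φ_max = |cos φ₁| · sin C = cos(14.6°)·sin(44.3°) ≈ 0.676, again giving ≈ 47.5°.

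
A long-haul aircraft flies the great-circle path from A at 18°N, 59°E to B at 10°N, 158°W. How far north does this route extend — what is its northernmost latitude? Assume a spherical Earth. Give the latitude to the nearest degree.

≈ 38°N

The great circle lies in the plane with unit normal n̂ = (p₁ × p₂)/|p₁ × p₂|.
Here n̂_z ≈ +0.783; the vertex latitude is φ_max = arccos|n̂_z| ≈ 38.4°.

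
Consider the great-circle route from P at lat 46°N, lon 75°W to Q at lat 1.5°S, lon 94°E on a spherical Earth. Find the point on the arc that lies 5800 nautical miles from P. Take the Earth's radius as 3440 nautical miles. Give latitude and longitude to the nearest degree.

≈ lat 36°N, lon 86°E

From cos δ = sin φ₁ sin φ₂ + cos φ₁ cos φ₂ cos Δλ, the central angle is δ ≈ 2.347 rad (134.5°). The total great-circle distance is δ·R ≈ 2.347 × 3440 ≈ 8073 nmi, so the target fraction is f = 5800/8073 ≈ 0.718.
Interpolate at f ≈ 0.718 with slerp weights a = sin((1−f)δ)/sin δ ≈ 0.860, b = sin(fδ)/sin δ ≈ 1.392.
p = a·p₁ + b·p₂ ≈ (0.058, 0.811, 0.582); φ = arcsin(p_z) ≈ 35.61°, λ = atan2(p_y, p_x) ≈ 85.94°.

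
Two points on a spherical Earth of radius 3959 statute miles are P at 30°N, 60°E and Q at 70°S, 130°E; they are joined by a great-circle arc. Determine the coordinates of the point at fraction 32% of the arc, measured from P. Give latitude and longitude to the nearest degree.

Write both endpoints as unit vectors p₁, p₂ with components (cos φ cos λ, cos φ sin λ, sin φ).
The central angle between the endpoints is δ = arccos(p₁·p₂) ≈ 1.948 rad (111.6°).
Interpolate at f = 0.32 with slerp weights a = sin((1−f)δ)/sin δ ≈ 1.043, b = sin(fδ)/sin δ ≈ 0.628.
p = a·p₁ + b·p₂ ≈ (0.314, 0.947, -0.068); φ = arcsin(p_z) ≈ -3.93°, λ = atan2(p_y, p_x) ≈ 71.67°.

≈ 4°S, 72°E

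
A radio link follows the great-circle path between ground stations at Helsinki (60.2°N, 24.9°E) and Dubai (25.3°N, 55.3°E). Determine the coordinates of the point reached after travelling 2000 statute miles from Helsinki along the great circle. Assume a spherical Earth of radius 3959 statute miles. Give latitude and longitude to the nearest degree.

Write both endpoints as unit vectors p₁, p₂ with components (cos φ cos λ, cos φ sin λ, sin φ).
The central angle between the endpoints is δ = arccos(p₁·p₂) ≈ 0.710 rad (40.7°). The total great-circle distance is δ·R ≈ 0.710 × 3959 ≈ 2811 mi, so the target fraction is f = 2000/2811 ≈ 0.712.
Interpolate at f ≈ 0.712 with slerp weights a = sin((1−f)δ)/sin δ ≈ 0.312, b = sin(fδ)/sin δ ≈ 0.742.
p = a·p₁ + b·p₂ ≈ (0.523, 0.617, 0.588); φ = arcsin(p_z) ≈ 36.02°, λ = atan2(p_y, p_x) ≈ 49.73°.

≈ (36°N, 50°E)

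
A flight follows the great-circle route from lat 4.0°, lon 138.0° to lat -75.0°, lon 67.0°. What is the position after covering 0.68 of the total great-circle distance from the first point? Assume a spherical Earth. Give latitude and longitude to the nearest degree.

≈ lat -54°, lon 117°

Convert each endpoint to a unit vector on the sphere (x = cos φ cos λ, y = cos φ sin λ, z = sin φ).
The central angle between the endpoints is δ = arccos(p₁·p₂) ≈ 1.554 rad (89.0°).
Interpolate at f = 0.68 with slerp weights a = sin((1−f)δ)/sin δ ≈ 0.477, b = sin(fδ)/sin δ ≈ 0.871.
p = a·p₁ + b·p₂ ≈ (-0.266, 0.526, -0.808); φ = arcsin(p_z) ≈ -53.90°, λ = atan2(p_y, p_x) ≈ 116.80°.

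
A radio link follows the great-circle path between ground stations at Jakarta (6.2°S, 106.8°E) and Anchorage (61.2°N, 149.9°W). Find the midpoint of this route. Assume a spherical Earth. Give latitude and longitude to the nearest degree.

Write both endpoints as unit vectors p₁, p₂ with components (cos φ cos λ, cos φ sin λ, sin φ).
The central angle between the endpoints is δ = arccos(p₁·p₂) ≈ 1.777 rad (101.8°).
Interpolate at f = 1/2 with slerp weights a = sin((1−f)δ)/sin δ ≈ 0.793, b = sin(fδ)/sin δ ≈ 0.793.
p = a·p₁ + b·p₂ ≈ (-0.558, 0.563, 0.609); φ = arcsin(p_z) ≈ 37.53°, λ = atan2(p_y, p_x) ≈ 134.76°.

≈ 38°N, 135°E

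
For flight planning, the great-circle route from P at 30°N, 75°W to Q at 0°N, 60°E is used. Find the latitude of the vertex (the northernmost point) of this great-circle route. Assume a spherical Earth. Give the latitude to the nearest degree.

≈ 39°N

The great circle lies in the plane with unit normal n̂ = (p₁ × p₂)/|p₁ × p₂|.
Here n̂_z ≈ +0.775; the vertex latitude is φ_max = arccos|n̂_z| ≈ 39.2°.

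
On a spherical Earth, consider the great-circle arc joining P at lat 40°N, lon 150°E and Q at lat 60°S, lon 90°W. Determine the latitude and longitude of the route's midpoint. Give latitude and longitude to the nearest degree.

≈ lat 18°S, lon 170°W

From cos δ = sin φ₁ sin φ₂ + cos φ₁ cos φ₂ cos Δλ, the central angle is δ ≈ 2.416 rad (138.4°).
Interpolate at f = 1/2 with slerp weights a = sin((1−f)δ)/sin δ ≈ 1.409, b = sin(fδ)/sin δ ≈ 1.409.
p = a·p₁ + b·p₂ ≈ (-0.935, -0.165, -0.315); φ = arcsin(p_z) ≈ -18.33°, λ = atan2(p_y, p_x) ≈ -170.00°.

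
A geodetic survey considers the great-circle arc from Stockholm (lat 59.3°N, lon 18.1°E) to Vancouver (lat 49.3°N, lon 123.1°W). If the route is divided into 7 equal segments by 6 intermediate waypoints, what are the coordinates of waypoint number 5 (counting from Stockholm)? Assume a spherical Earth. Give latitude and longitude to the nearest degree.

≈ lat 66°N, lon 107°W

The haversine formula gives a central angle δ ≈ 1.168 rad (66.9°) between the endpoints.
Interpolate at f = 5/7 with slerp weights a = sin((1−f)δ)/sin δ ≈ 0.356, b = sin(fδ)/sin δ ≈ 0.805.
p = a·p₁ + b·p₂ ≈ (-0.114, -0.383, 0.917); φ = arcsin(p_z) ≈ 66.42°, λ = atan2(p_y, p_x) ≈ -106.56°.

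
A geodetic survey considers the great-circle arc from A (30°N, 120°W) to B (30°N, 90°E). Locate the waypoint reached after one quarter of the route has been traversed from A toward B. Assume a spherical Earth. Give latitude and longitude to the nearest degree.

Convert each endpoint to a unit vector on the sphere (x = cos φ cos λ, y = cos φ sin λ, z = sin φ).
The central angle between the endpoints is δ = arccos(p₁·p₂) ≈ 1.982 rad (113.5°).
Interpolate at f = 1/4 with slerp weights a = sin((1−f)δ)/sin δ ≈ 1.087, b = sin(fδ)/sin δ ≈ 0.519.
p = a·p₁ + b·p₂ ≈ (-0.471, -0.366, 0.803); φ = arcsin(p_z) ≈ 53.40°, λ = atan2(p_y, p_x) ≈ -142.12°.

≈ (53°N, 142°W)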